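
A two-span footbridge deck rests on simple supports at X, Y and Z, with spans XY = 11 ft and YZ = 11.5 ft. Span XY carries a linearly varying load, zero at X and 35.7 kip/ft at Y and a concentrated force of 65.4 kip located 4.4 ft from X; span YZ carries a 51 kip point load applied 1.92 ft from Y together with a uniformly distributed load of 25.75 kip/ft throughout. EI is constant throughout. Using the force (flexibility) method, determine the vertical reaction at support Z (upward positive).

R_Z = 117 kip

Insert a hinge at Y; M_Y is the redundant, and each span becomes simply supported.
Rotations at Y on the released spans (each span's end-slope, ×1/EI):
  span XY: triangular load, peak 35.7: w₀L³/(45EI) = 1056/EI
  span XY: point load 65.4 at a = 4.4: Pab(L + a)/(6LEI) = 443.2/EI
  span YZ: point load 51 at a = 1.92: Pab(L + b)/(6LEI) = 286.6/EI
  span YZ: UDL 25.75: wL³/(24EI) = 1632/EI
  relative rotation θ_0 = (1499 + 1918)/EI = 3417/EI
A unit hogging moment at Y produces rotation L₁/(3EI) + L₂/(3EI) = 7.5/EI.
Compatibility: M_Y·(L₁+L₂)/(3EI) = θ_0, giving M_Y = 455.7 kip·ft (hogging).
Span YZ, ΣM about Z: R_Y^{YZ}·11.5 = 2191 + 455.7, so R_Y^{YZ} = 230.2 kip and R_Z = 347.1 − 230.2 = 117 kip.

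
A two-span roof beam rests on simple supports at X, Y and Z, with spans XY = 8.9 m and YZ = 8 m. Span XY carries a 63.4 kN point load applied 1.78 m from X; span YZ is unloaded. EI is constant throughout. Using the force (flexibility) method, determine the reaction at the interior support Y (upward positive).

Take M_Y as the redundant. Released structure: two simple spans XY and YZ with a hinge at Y.
End slopes at the hinge Y, treating each span as simply supported:
  span XY: point load 63.4 at a = 1.78: Pab(L + a)/(6LEI) = 160.7/EI
  relative rotation θ_0 = (160.7 + 0)/EI = 160.7/EI
A unit hogging moment at Y produces rotation L₁/(3EI) + L₂/(3EI) = 5.633/EI.
Compatibility: M_Y·(L₁+L₂)/(3EI) = θ_0, giving M_Y = 28.53 kN·m (hogging).
Span XY, ΣM about X with M_Y applied at Y: R_Y^{XY}·8.9 = 112.9 + 28.53, so R_Y^{XY} = 15.89 kN and R_X = 63.4 − 15.89 = 47.51 kN.
Span YZ, ΣM about Z: R_Y^{YZ}·8 = 0 + 28.53, so R_Y^{YZ} = 3.566 kN and R_Z = 0 − 3.566 = -3.566 kN.
R_Y = 15.89 + 3.566 = 19.45 kN.

R_Y = 19.45 kN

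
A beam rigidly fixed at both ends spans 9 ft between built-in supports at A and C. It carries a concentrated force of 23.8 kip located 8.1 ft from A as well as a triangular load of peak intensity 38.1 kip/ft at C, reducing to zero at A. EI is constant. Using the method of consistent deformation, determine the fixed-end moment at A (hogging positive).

M_A = 104.8 kip·ft

Release both end moments; the primary structure is a simply-supported span AC with redundants M_A and M_C.
On the primary (simply-supported) span, the end slopes from the loading are:
  at A: point load 23.8 at a = 8.1: Pab(L + b)/(6LEI) = 31.81/EI
  at C: point load 23.8 at a = 8.1: Pab(L + a)/(6LEI) = 54.94/EI
  at A: triangular load, peak 38.1: 7w₀L³/(360EI) = 540.1/EI
  at C: triangular load, peak 38.1: w₀L³/(45EI) = 617.2/EI
  θ_A0 = 571.9/EI,  θ_C0 = 672.2/EI
Flexibility coefficients: a unit moment at one end gives L/(3EI) there and L/(6EI) at the far end, so f₁₁ = f₂₂ = 3/EI and f₁₂ = f₂₁ = 1.5/EI.
Compatibility — zero rotation at each built-in end:
  3 M_A + 1.5 M_C = 571.9
  1.5 M_A + 3 M_C = 672.2
Solving the pair gives M_A = 104.8 kip·ft and M_C = 171.7 kip·ft (hogging).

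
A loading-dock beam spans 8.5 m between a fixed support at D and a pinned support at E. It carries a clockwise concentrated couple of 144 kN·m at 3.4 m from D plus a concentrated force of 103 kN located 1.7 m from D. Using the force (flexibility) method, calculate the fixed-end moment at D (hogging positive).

Release the roller at E. Primary structure: cantilever fixed at D.
Free-end deflection of the primary structure under the applied loading (downward +):
  clockwise couple 144 at a = 3.4: M₀a(2L − a)/(2EI) = 3329/EI
  point load 103 at a = 1.7: Pa²(3L − a)/(6EI) = 1181/EI
  δ_0 = 4510/EI
Flexibility coefficient — unit upward force at E: δ_{EE} = L³/(3EI) = 204.7/EI.
Compatibility at E: δ_0 − R_E·δ_{EE} = 0, so R_E = 4510/204.7 = 22.03 kN.
Moment equilibrium about D: M_D = Σ(load moments about D) − R_E·L = 319.1 − 22.03×8.5 = 131.8 kN·m.

M_D = 131.8 kN·m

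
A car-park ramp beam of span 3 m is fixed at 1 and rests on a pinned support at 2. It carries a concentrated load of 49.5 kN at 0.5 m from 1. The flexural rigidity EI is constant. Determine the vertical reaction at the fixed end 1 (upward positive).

R_1 = 47.55 kN

Choose R_2 as the redundant. The primary structure is the cantilever fixed at 1.
Downward deflection at the released point 2 due to the loads:
  point load 49.5 at a = 0.5: Pa²(3L − a)/(6EI) = 17.53/EI
Tip deflection under a unit load at 2: L³/(3EI) = 9/EI.
The prop prevents deflection at 2: R_2 = δ_0/δ_{22} = 17.53/9 = 1.948 kN.
Vertical equilibrium: R_1 = ΣP − R_2 = 49.5 − 1.948 = 47.55 kN.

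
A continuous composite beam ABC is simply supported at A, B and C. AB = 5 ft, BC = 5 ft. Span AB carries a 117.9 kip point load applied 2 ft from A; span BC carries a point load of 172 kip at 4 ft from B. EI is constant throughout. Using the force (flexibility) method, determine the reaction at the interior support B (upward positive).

R_B = 117.9 kip

Release continuity at B by inserting a hinge; the redundant is the internal moment M_B. The primary structure is two simply-supported spans AB and BC.
End slopes at the hinge B, treating each span as simply supported:
  span AB: point load 117.9 at a = 2: Pab(L + a)/(6LEI) = 165.1/EI
  span BC: point load 172 at a = 4: Pab(L + b)/(6LEI) = 137.6/EI
  relative rotation θ_0 = (165.1 + 137.6)/EI = 302.7/EI
A unit hogging moment at B produces rotation L₁/(3EI) + L₂/(3EI) = 3.333/EI.
Compatibility: M_B·(L₁+L₂)/(3EI) = θ_0, giving M_B = 90.8 kip·ft (hogging).
Span AB, ΣM about A with M_B applied at B: R_B^{AB}·5 = 235.8 + 90.8, so R_B^{AB} = 65.32 kip and R_A = 117.9 − 65.32 = 52.58 kip.
Span BC, ΣM about C: R_B^{BC}·5 = 172 + 90.8, so R_B^{BC} = 52.56 kip and R_C = 172 − 52.56 = 119.4 kip.
R_B = 65.32 + 52.56 = 117.9 kip.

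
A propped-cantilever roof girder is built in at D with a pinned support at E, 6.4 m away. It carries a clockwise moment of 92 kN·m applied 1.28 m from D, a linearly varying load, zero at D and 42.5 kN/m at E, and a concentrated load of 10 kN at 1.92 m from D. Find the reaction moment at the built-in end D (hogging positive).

Remove the prop at E; the released (primary) structure is a cantilever built in at D.
Downward deflection at the released point E due to the loads:
  clockwise couple 92 at a = 1.28: M₀a(2L − a)/(2EI) = 678.3/EI
  triangular load, peak 42.5 at the free end: 11w₀L⁴/(120EI) = 6536/EI
  point load 10 at a = 1.92: Pa²(3L − a)/(6EI) = 106.2/EI
  δ_0 = 7321/EI
Flexibility coefficient — unit upward force at E: δ_{EE} = L³/(3EI) = 87.38/EI.
The prop prevents deflection at E: R_E = δ_0/δ_{EE} = 7321/87.38 = 83.78 kN.
Moment equilibrium about D: M_D = Σ(load moments about D) − R_E·L = 691.5 − 83.78×6.4 = 155.3 kN·m.

M_D = 155.3 kN·m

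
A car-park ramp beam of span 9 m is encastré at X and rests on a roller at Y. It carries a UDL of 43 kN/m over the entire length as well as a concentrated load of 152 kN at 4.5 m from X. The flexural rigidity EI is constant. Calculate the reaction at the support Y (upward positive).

Take the reaction at Y as the redundant and release it; the primary structure is a cantilever fixed at X.
Deflection at Y on the released cantilever, summing each load's contribution:
  UDL 43: wL⁴/(8EI) = 35265/EI
  point load 152 at a = 4.5: Pa²(3L − a)/(6EI) = 11542/EI
  δ_0 = 46808/EI
Flexibility coefficient — unit upward force at Y: δ_{YY} = L³/(3EI) = 243/EI.
The prop prevents deflection at Y: R_Y = δ_0/δ_{YY} = 46808/243 = 192.6 kN.

R_Y = 192.6 kN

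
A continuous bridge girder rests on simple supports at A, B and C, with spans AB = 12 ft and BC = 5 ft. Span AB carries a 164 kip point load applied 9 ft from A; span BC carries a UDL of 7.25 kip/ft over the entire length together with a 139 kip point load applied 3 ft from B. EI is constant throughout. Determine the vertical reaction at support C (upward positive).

R_C = 47.74 kip

Take M_B as the redundant. Released structure: two simple spans AB and BC with a hinge at B.
Rotations at B on the released spans (each span's end-slope, ×1/EI):
  span AB: point load 164 at a = 9: Pab(L + a)/(6LEI) = 1292/EI
  span BC: UDL 7.25: wL³/(24EI) = 37.76/EI
  span BC: point load 139 at a = 3: Pab(L + b)/(6LEI) = 194.6/EI
  relative rotation θ_0 = (1292 + 232.4)/EI = 1524/EI
A unit hogging moment at B produces rotation L₁/(3EI) + L₂/(3EI) = 5.667/EI.
Compatibility: M_B·(L₁+L₂)/(3EI) = θ_0, giving M_B = 268.9 kip·ft (hogging).
Span BC, ΣM about C: R_B^{BC}·5 = 368.6 + 268.9, so R_B^{BC} = 127.5 kip and R_C = 175.2 − 127.5 = 47.74 kip.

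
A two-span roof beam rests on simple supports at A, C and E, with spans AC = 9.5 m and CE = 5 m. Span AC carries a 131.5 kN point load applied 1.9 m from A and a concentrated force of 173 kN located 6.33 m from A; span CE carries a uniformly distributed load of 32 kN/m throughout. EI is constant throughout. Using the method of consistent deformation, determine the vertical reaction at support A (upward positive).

R_A = 130 kN

Insert a hinge at C; M_C is the redundant, and each span becomes simply supported.
Discontinuity in slope at C on the released structure — sum the simple-span end rotations:
  span AC: point load 131.5 at a = 1.9: Pab(L + a)/(6LEI) = 379.8/EI
  span AC: point load 173 at a = 6.33: Pab(L + a)/(6LEI) = 964.1/EI
  span CE: UDL 32: wL³/(24EI) = 166.7/EI
  relative rotation θ_0 = (1344 + 166.7)/EI = 1511/EI
A unit hogging moment at C produces rotation L₁/(3EI) + L₂/(3EI) = 4.833/EI.
Compatibility: M_C·(L₁+L₂)/(3EI) = θ_0, giving M_C = 312.5 kN·m (hogging).
Span AC, ΣM about A with M_C applied at C: R_C^{AC}·9.5 = 1345 + 312.5, so R_C^{AC} = 174.5 kN and R_A = 304.5 − 174.5 = 130 kN.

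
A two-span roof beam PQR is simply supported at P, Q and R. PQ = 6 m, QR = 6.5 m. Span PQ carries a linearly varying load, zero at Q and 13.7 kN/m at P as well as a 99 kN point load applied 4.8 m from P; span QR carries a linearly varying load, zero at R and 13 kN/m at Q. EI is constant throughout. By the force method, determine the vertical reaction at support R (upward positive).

R_R = 2.713 kN

Take M_Q as the redundant. Released structure: two simple spans PQ and QR with a hinge at Q.
Rotations at Q on the released spans (each span's end-slope, ×1/EI):
  span PQ: triangular load, peak 13.7: 7w₀L³/(360EI) = 57.54/EI
  span PQ: point load 99 at a = 4.8: Pab(L + a)/(6LEI) = 171.1/EI
  span QR: triangular load, peak 13: w₀L³/(45EI) = 79.34/EI
  relative rotation θ_0 = (228.6 + 79.34)/EI = 307.9/EI
A unit hogging moment at Q produces rotation L₁/(3EI) + L₂/(3EI) = 4.167/EI.
Compatibility: M_Q·(L₁+L₂)/(3EI) = θ_0, giving M_Q = 73.91 kN·m (hogging).
Span QR, ΣM about R: R_Q^{QR}·6.5 = 183.1 + 73.91, so R_Q^{QR} = 39.54 kN and R_R = 42.25 − 39.54 = 2.713 kN.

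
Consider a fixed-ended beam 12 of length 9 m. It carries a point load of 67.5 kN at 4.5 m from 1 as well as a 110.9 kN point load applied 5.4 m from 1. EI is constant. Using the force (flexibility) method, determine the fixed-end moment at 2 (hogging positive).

M_2 = 219.7 kN·m

Release both end moments; the primary structure is a simply-supported span 12 with redundants M_1 and M_2.
On the primary (simply-supported) span, the end slopes from the loading are:
  at 1: point load 67.5 at a = 4.5: Pab(L + b)/(6LEI) = 341.7/EI
  at 2: point load 67.5 at a = 4.5: Pab(L + a)/(6LEI) = 341.7/EI
  at 1: point load 110.9 at a = 5.4: Pab(L + b)/(6LEI) = 503/EI
  at 2: point load 110.9 at a = 5.4: Pab(L + a)/(6LEI) = 574.9/EI
  θ_10 = 844.8/EI,  θ_20 = 916.6/EI
Flexibility coefficients: a unit moment at one end gives L/(3EI) there and L/(6EI) at the far end, so f₁₁ = f₂₂ = 3/EI and f₁₂ = f₂₁ = 1.5/EI.
Compatibility — zero rotation at each built-in end:
  3 M_1 + 1.5 M_2 = 844.8
  1.5 M_1 + 3 M_2 = 916.6
Solving the pair gives M_1 = 171.8 kN·m and M_2 = 219.7 kN·m (hogging).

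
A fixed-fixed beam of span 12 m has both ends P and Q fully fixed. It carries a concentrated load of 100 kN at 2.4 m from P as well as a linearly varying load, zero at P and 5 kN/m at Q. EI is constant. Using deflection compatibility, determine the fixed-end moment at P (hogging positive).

M_P = 177.6 kN·m

Take the two fixed-end moments M_P, M_Q as redundants; the released structure is the simple span PQ.
On the primary (simply-supported) span, the end slopes from the loading are:
  at P: point load 100 at a = 2.4: Pab(L + b)/(6LEI) = 691.2/EI
  at Q: point load 100 at a = 2.4: Pab(L + a)/(6LEI) = 460.8/EI
  at P: triangular load, peak 5: 7w₀L³/(360EI) = 168/EI
  at Q: triangular load, peak 5: w₀L³/(45EI) = 192/EI
  θ_P0 = 859.2/EI,  θ_Q0 = 652.8/EI
Flexibility coefficients: a unit moment at one end gives L/(3EI) there and L/(6EI) at the far end, so f₁₁ = f₂₂ = 4/EI and f₁₂ = f₂₁ = 2/EI.
Compatibility — zero rotation at each built-in end:
  4 M_P + 2 M_Q = 859.2
  2 M_P + 4 M_Q = 652.8
Solving the pair gives M_P = 177.6 kN·m and M_Q = 74.4 kN·m (hogging).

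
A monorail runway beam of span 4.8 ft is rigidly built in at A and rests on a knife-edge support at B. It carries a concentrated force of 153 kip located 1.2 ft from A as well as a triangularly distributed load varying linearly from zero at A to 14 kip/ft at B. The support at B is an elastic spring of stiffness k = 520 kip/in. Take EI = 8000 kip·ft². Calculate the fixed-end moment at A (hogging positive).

M_A = 144.4 kip·ft

Release the roller at B. Primary structure: cantilever fixed at A.
Downward deflection at the released point B due to the loads:
  point load 153 at a = 1.2: Pa²(3L − a)/(6EI) = 484.7/EI
  triangular load, peak 14 at the free end: 11w₀L⁴/(120EI) = 681.2/EI
  δ_0 = 1166/EI
Flexibility coefficient — unit upward force at B: δ_{BB} = L³/(3EI) = 36.86/EI.
With EI = 8000 kip·ft²: δ_0 = 0.14574 ft and δ_{BB} = 0.004608 ft/kip.
Compatibility — the spring shortens by R_B/k under the reaction it provides: δ_0 − R_B·δ_{BB} = R_B/k. With 1/k = 1/(520×12) ft/kip = 0.00016 ft/kip, R_B = δ_0 / (δ_{BB} + 1/k) = 0.14574 / (0.004608 + 0.00016) = 30.57 kip.
Moment equilibrium about A: M_A = Σ(load moments about A) − R_B·L = 291.1 − 30.57×4.8 = 144.4 kip·ft.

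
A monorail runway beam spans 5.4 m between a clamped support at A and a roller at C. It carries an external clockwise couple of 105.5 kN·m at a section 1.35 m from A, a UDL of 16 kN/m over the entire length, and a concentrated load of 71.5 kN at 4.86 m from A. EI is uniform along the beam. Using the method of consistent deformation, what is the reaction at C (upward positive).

Take the reaction at C as the redundant and release it; the primary structure is a cantilever fixed at A.
Primary-structure tip deflection at C by superposition:
  clockwise couple 105.5 at a = 1.35: M₀a(2L − a)/(2EI) = 673/EI
  UDL 16: wL⁴/(8EI) = 1701/EI
  point load 71.5 at a = 4.86: Pa²(3L − a)/(6EI) = 3192/EI
  δ_0 = 5565/EI
Tip deflection under a unit load at C: L³/(3EI) = 52.49/EI.
The prop prevents deflection at C: R_C = δ_0/δ_{CC} = 5565/52.49 = 106 kN.

R_C = 106 kN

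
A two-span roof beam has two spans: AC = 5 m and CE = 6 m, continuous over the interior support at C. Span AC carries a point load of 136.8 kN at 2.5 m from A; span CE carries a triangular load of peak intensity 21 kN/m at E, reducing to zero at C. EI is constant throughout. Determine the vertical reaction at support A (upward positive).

Take M_C as the redundant. Released structure: two simple spans AC and CE with a hinge at C.
Rotations at C on the released spans (each span's end-slope, ×1/EI):
  span AC: point load 136.8 at a = 2.5: Pab(L + a)/(6LEI) = 213.8/EI
  span CE: triangular load, peak 21: 7w₀L³/(360EI) = 88.2/EI
  relative rotation θ_0 = (213.8 + 88.2)/EI = 301.9/EI
A unit hogging moment at C produces rotation L₁/(3EI) + L₂/(3EI) = 3.667/EI.
Slope continuity at C: θ_0 = M_C·3.667/EI, so M_C = 301.9/3.667 = 82.35 kN·m (hogging).
Span AC, ΣM about A with M_C applied at C: R_C^{AC}·5 = 342 + 82.35, so R_C^{AC} = 84.87 kN and R_A = 136.8 − 84.87 = 51.93 kN.

R_A = 51.93 kN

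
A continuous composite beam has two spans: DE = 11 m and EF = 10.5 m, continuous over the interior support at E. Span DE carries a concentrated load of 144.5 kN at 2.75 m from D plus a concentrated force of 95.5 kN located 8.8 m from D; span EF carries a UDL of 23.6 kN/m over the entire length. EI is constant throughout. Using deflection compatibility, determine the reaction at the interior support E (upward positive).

R_E = 298.1 kN

Release continuity at E by inserting a hinge; the redundant is the internal moment M_E. The primary structure is two simply-supported spans DE and EF.
Discontinuity in slope at E on the released structure — sum the simple-span end rotations:
  span DE: point load 144.5 at a = 2.75: Pab(L + a)/(6LEI) = 683/EI
  span DE: point load 95.5 at a = 8.8: Pab(L + a)/(6LEI) = 554.7/EI
  span EF: UDL 23.6: wL³/(24EI) = 1138/EI
  relative rotation θ_0 = (1238 + 1138)/EI = 2376/EI
A unit hogging moment at E produces rotation L₁/(3EI) + L₂/(3EI) = 7.167/EI.
Slope continuity at E: θ_0 = M_E·7.167/EI, so M_E = 2376/7.167 = 331.5 kN·m (hogging).
Span DE, ΣM about D with M_E applied at E: R_E^{DE}·11 = 1238 + 331.5, so R_E^{DE} = 142.7 kN and R_D = 240 − 142.7 = 97.34 kN.
Span EF, ΣM about F: R_E^{EF}·10.5 = 1301 + 331.5, so R_E^{EF} = 155.5 kN and R_F = 247.8 − 155.5 = 92.33 kN.
R_E = 142.7 + 155.5 = 298.1 kN.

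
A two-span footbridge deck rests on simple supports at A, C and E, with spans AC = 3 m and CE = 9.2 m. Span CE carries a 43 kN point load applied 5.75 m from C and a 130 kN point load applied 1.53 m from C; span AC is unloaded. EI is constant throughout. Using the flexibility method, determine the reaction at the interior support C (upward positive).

R_C = 196.4 kN

Take M_C as the redundant. Released structure: two simple spans AC and CE with a hinge at C.
Discontinuity in slope at C on the released structure — sum the simple-span end rotations:
  span CE: point load 43 at a = 5.75: Pab(L + b)/(6LEI) = 195.5/EI
  span CE: point load 130 at a = 1.53: Pab(L + b)/(6LEI) = 466.2/EI
  relative rotation θ_0 = (0 + 661.7)/EI = 661.7/EI
A unit hogging moment at C produces rotation L₁/(3EI) + L₂/(3EI) = 4.067/EI.
Slope continuity at C: θ_0 = M_C·4.067/EI, so M_C = 661.7/4.067 = 162.7 kN·m (hogging).
Span AC, ΣM about A with M_C applied at C: R_C^{AC}·3 = 0 + 162.7, so R_C^{AC} = 54.24 kN and R_A = 0 − 54.24 = -54.24 kN.
Span CE, ΣM about E: R_C^{CE}·9.2 = 1145 + 162.7, so R_C^{CE} = 142.2 kN and R_E = 173 − 142.2 = 30.81 kN.
R_C = 54.24 + 142.2 = 196.4 kN.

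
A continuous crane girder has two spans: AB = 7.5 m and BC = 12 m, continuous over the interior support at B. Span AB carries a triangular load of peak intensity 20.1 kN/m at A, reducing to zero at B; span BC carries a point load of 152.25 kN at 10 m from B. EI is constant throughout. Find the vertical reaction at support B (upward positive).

Take M_B as the redundant. Released structure: two simple spans AB and BC with a hinge at B.
Discontinuity in slope at B on the released structure — sum the simple-span end rotations:
  span AB: triangular load, peak 20.1: 7w₀L³/(360EI) = 164.9/EI
  span BC: point load 152.25 at a = 10: Pab(L + b)/(6LEI) = 592.1/EI
  relative rotation θ_0 = (164.9 + 592.1)/EI = 757/EI
A unit hogging moment at B produces rotation L₁/(3EI) + L₂/(3EI) = 6.5/EI.
Compatibility: M_B·(L₁+L₂)/(3EI) = θ_0, giving M_B = 116.5 kN·m (hogging).
Span AB, ΣM about A with M_B applied at B: R_B^{AB}·7.5 = 188.4 + 116.5, so R_B^{AB} = 40.65 kN and R_A = 75.38 − 40.65 = 34.72 kN.
Span BC, ΣM about C: R_B^{BC}·12 = 304.5 + 116.5, so R_B^{BC} = 35.08 kN and R_C = 152.2 − 35.08 = 117.2 kN.
R_B = 40.65 + 35.08 = 75.73 kN.

R_B = 75.73 kN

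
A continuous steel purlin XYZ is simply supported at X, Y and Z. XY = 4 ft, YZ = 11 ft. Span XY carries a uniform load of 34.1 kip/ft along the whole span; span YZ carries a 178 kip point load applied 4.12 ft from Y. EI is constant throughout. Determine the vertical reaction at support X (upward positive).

R_X = -4.69 kip

Take M_Y as the redundant. Released structure: two simple spans XY and YZ with a hinge at Y.
Rotations at Y on the released spans (each span's end-slope, ×1/EI):
  span XY: UDL 34.1: wL³/(24EI) = 90.93/EI
  span YZ: point load 178 at a = 4.12: Pab(L + b)/(6LEI) = 1367/EI
  relative rotation θ_0 = (90.93 + 1367)/EI = 1458/EI
A unit hogging moment at Y produces rotation L₁/(3EI) + L₂/(3EI) = 5/EI.
Slope continuity at Y: θ_0 = M_Y·5/EI, so M_Y = 1458/5 = 291.6 kip·ft (hogging).
Span XY, ΣM about X with M_Y applied at Y: R_Y^{XY}·4 = 272.8 + 291.6, so R_Y^{XY} = 141.1 kip and R_X = 136.4 − 141.1 = -4.69 kip.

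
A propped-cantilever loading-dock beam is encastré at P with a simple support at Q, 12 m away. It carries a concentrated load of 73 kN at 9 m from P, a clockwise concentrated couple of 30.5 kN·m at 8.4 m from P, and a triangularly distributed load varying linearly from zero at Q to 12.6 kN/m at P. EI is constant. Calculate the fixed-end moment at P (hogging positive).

M_P = 212.5 kN·m

Release the roller at Q. Primary structure: cantilever fixed at P.
Primary-structure tip deflection at Q by superposition:
  point load 73 at a = 9: Pa²(3L − a)/(6EI) = 26608/EI
  clockwise couple 30.5 at a = 8.4: M₀a(2L − a)/(2EI) = 1998/EI
  triangular load, peak 12.6 at the fixed end: w₀L⁴/(30EI) = 8709/EI
  δ_0 = 37316/EI
Tip deflection under a unit load at Q: L³/(3EI) = 576/EI.
Compatibility at Q: δ_0 − R_Q·δ_{QQ} = 0, so R_Q = 37316/576 = 64.78 kN.
Moment equilibrium about P: M_P = Σ(load moments about P) − R_Q·L = 989.9 − 64.78×12 = 212.5 kN·m.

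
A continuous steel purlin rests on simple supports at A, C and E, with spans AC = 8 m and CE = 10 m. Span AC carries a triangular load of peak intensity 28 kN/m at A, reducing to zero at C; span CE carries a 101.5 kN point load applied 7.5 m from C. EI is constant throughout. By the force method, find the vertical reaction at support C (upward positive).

Release continuity at C by inserting a hinge; the redundant is the internal moment M_C. The primary structure is two simply-supported spans AC and CE.
End slopes at the hinge C, treating each span as simply supported:
  span AC: triangular load, peak 28: 7w₀L³/(360EI) = 278.8/EI
  span CE: point load 101.5 at a = 7.5: Pab(L + b)/(6LEI) = 396.5/EI
  relative rotation θ_0 = (278.8 + 396.5)/EI = 675.2/EI
A unit hogging moment at C produces rotation L₁/(3EI) + L₂/(3EI) = 6/EI.
Compatibility: M_C·(L₁+L₂)/(3EI) = θ_0, giving M_C = 112.5 kN·m (hogging).
Span AC, ΣM about A with M_C applied at C: R_C^{AC}·8 = 298.7 + 112.5, so R_C^{AC} = 51.4 kN and R_A = 112 − 51.4 = 60.6 kN.
Span CE, ΣM about E: R_C^{CE}·10 = 253.8 + 112.5, so R_C^{CE} = 36.63 kN and R_E = 101.5 − 36.63 = 64.87 kN.
R_C = 51.4 + 36.63 = 88.03 kN.

R_C = 88.03 kN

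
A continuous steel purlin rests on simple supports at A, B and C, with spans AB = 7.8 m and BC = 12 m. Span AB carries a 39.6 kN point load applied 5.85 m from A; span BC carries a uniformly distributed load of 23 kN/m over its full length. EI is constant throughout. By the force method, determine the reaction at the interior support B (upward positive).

R_B = 225 kN

Take M_B as the redundant. Released structure: two simple spans AB and BC with a hinge at B.
Rotations at B on the released spans (each span's end-slope, ×1/EI):
  span AB: point load 39.6 at a = 5.85: Pab(L + a)/(6LEI) = 131.8/EI
  span BC: UDL 23: wL³/(24EI) = 1656/EI
  relative rotation θ_0 = (131.8 + 1656)/EI = 1788/EI
A unit hogging moment at B produces rotation L₁/(3EI) + L₂/(3EI) = 6.6/EI.
Slope continuity at B: θ_0 = M_B·6.6/EI, so M_B = 1788/6.6 = 270.9 kN·m (hogging).
Span AB, ΣM about A with M_B applied at B: R_B^{AB}·7.8 = 231.7 + 270.9, so R_B^{AB} = 64.43 kN and R_A = 39.6 − 64.43 = -24.83 kN.
Span BC, ΣM about C: R_B^{BC}·12 = 1656 + 270.9, so R_B^{BC} = 160.6 kN and R_C = 276 − 160.6 = 115.4 kN.
R_B = 64.43 + 160.6 = 225 kN.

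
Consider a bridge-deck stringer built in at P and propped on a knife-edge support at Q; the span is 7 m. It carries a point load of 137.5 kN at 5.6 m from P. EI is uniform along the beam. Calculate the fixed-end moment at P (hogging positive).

M_P = 92.4 kN·m

Choose R_Q as the redundant. The primary structure is the cantilever fixed at P.
Deflection at Q on the released cantilever, summing each load's contribution:
  point load 137.5 at a = 5.6: Pa²(3L − a)/(6EI) = 11067/EI
Flexibility coefficient — unit upward force at Q: δ_{QQ} = L³/(3EI) = 114.3/EI.
Compatibility at Q: δ_0 − R_Q·δ_{QQ} = 0, so R_Q = 11067/114.3 = 96.8 kN.
Moment equilibrium about P: M_P = Σ(load moments about P) − R_Q·L = 770 − 96.8×7 = 92.4 kN·m.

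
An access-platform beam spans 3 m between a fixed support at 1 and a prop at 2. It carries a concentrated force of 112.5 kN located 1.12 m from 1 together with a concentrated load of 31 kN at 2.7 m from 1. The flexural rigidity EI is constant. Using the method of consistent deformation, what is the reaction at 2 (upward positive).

R_2 = 46.96 kN

Choose R_2 as the redundant. The primary structure is the cantilever fixed at 1.
Deflection at 2 on the released cantilever, summing each load's contribution:
  point load 112.5 at a = 1.12: Pa²(3L − a)/(6EI) = 185.3/EI
  point load 31 at a = 2.7: Pa²(3L − a)/(6EI) = 237.3/EI
  δ_0 = 422.6/EI
Tip deflection under a unit load at 2: L³/(3EI) = 9/EI.
The prop prevents deflection at 2: R_2 = δ_0/δ_{22} = 422.6/9 = 46.96 kN.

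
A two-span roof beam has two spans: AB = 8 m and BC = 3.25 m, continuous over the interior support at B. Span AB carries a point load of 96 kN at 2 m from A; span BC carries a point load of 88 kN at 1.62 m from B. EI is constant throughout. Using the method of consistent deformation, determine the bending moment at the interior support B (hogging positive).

M_B = 79.51 kN·m

Release continuity at B by inserting a hinge; the redundant is the internal moment M_B. The primary structure is two simply-supported spans AB and BC.
End slopes at the hinge B, treating each span as simply supported:
  span AB: point load 96 at a = 2: Pab(L + a)/(6LEI) = 240/EI
  span BC: point load 88 at a = 1.62: Pab(L + b)/(6LEI) = 58.15/EI
  relative rotation θ_0 = (240 + 58.15)/EI = 298.2/EI
A unit hogging moment at B produces rotation L₁/(3EI) + L₂/(3EI) = 3.75/EI.
Slope continuity at B: θ_0 = M_B·3.75/EI, so M_B = 298.2/3.75 = 79.51 kN·m (hogging).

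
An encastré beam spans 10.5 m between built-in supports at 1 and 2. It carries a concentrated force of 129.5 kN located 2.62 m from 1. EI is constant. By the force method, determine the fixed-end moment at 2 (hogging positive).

M_2 = 63.54 kN·m

Release both end moments; the primary structure is a simply-supported span 12 with redundants M_1 and M_2.
End rotations of the released simple span under the applied load (×1/EI):
  at 1: point load 129.5 at a = 2.62: Pab(L + b)/(6LEI) = 780/EI
  at 2: point load 129.5 at a = 2.62: Pab(L + a)/(6LEI) = 556.8/EI
  θ_10 = 780/EI,  θ_20 = 556.8/EI
Flexibility coefficients: a unit moment at one end gives L/(3EI) there and L/(6EI) at the far end, so f₁₁ = f₂₂ = 3.5/EI and f₁₂ = f₂₁ = 1.75/EI.
Compatibility — zero rotation at each built-in end:
  3.5 M_1 + 1.75 M_2 = 780
  1.75 M_1 + 3.5 M_2 = 556.8
Solving the pair gives M_1 = 191.1 kN·m and M_2 = 63.54 kN·m (hogging).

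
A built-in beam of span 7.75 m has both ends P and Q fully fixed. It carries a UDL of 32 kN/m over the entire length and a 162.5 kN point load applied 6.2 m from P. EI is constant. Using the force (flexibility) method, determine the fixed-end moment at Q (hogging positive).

Release both end moments; the primary structure is a simply-supported span PQ with redundants M_P and M_Q.
Simple-span end rotations at P and Q under the given loads:
  at P: UDL 32: wL³/(24EI) = 620.6/EI
  at Q: UDL 32: wL³/(24EI) = 620.6/EI
  at P: point load 162.5 at a = 6.2: Pab(L + b)/(6LEI) = 312.3/EI
  at Q: point load 162.5 at a = 6.2: Pab(L + a)/(6LEI) = 468.5/EI
  θ_P0 = 933/EI,  θ_Q0 = 1089/EI
Flexibility coefficients: a unit moment at one end gives L/(3EI) there and L/(6EI) at the far end, so f₁₁ = f₂₂ = 2.583/EI and f₁₂ = f₂₁ = 1.292/EI.
Compatibility — zero rotation at each built-in end:
  2.583 M_P + 1.292 M_Q = 933
  1.292 M_P + 2.583 M_Q = 1089
Solving the pair gives M_P = 200.5 kN·m and M_Q = 321.4 kN·m (hogging).

M_Q = 321.4 kN·m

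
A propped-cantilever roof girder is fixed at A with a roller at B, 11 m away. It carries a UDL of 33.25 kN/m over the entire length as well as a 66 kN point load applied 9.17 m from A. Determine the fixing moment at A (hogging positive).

M_A = 561.6 kN·m

Remove the prop at B; the released (primary) structure is a cantilever built in at A.
Downward deflection at the released point B due to the loads:
  UDL 33.25: wL⁴/(8EI) = 60852/EI
  point load 66 at a = 9.17: Pa²(3L − a)/(6EI) = 22042/EI
  δ_0 = 82894/EI
Tip deflection under a unit load at B: L³/(3EI) = 443.7/EI.
The prop prevents deflection at B: R_B = δ_0/δ_{BB} = 82894/443.7 = 186.8 kN.
Moment equilibrium about A: M_A = Σ(load moments about A) − R_B·L = 2617 − 186.8×11 = 561.6 kN·m.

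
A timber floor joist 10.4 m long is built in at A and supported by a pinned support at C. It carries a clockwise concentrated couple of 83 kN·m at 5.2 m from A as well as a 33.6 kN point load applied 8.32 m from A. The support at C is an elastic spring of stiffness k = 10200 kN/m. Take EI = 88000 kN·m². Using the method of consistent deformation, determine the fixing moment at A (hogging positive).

M_A = 30.8 kN·m

Choose R_C as the redundant. The primary structure is the cantilever fixed at A.
Free-end deflection of the primary structure under the applied loading (downward +):
  clockwise couple 83 at a = 5.2: M₀a(2L − a)/(2EI) = 3366/EI
  point load 33.6 at a = 8.32: Pa²(3L − a)/(6EI) = 8869/EI
  δ_0 = 12236/EI
Flexibility coefficient — unit upward force at C: δ_{CC} = L³/(3EI) = 375/EI.
With EI = 88000 kN·m²: δ_0 = 0.13904 m and δ_{CC} = 0.004261 m/kN.
Compatibility — the spring shortens by R_C/k under the reaction it provides: δ_0 − R_C·δ_{CC} = R_C/k. With 1/k = 0.000098 m/kN, R_C = δ_0 / (δ_{CC} + 1/k) = 0.13904 / (0.004261 + 0.000098) = 31.9 kN.
Moment equilibrium about A: M_A = Σ(load moments about A) − R_C·L = 362.6 − 31.9×10.4 = 30.8 kN·m.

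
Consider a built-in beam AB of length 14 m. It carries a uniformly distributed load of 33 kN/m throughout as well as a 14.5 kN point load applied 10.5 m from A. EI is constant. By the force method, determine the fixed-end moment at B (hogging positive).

M_B = 567.5 kN·m

Take the two fixed-end moments M_A, M_B as redundants; the released structure is the simple span AB.
On the primary (simply-supported) span, the end slopes from the loading are:
  at A: UDL 33: wL³/(24EI) = 3773/EI
  at B: UDL 33: wL³/(24EI) = 3773/EI
  at A: point load 14.5 at a = 10.5: Pab(L + b)/(6LEI) = 111/EI
  at B: point load 14.5 at a = 10.5: Pab(L + a)/(6LEI) = 155.4/EI
  θ_A0 = 3884/EI,  θ_B0 = 3928/EI
Flexibility coefficients: a unit moment at one end gives L/(3EI) there and L/(6EI) at the far end, so f₁₁ = f₂₂ = 4.667/EI and f₁₂ = f₂₁ = 2.333/EI.
Compatibility — zero rotation at each built-in end:
  4.667 M_A + 2.333 M_B = 3884
  2.333 M_A + 4.667 M_B = 3928
Solving the pair gives M_A = 548.5 kN·m and M_B = 567.5 kN·m (hogging).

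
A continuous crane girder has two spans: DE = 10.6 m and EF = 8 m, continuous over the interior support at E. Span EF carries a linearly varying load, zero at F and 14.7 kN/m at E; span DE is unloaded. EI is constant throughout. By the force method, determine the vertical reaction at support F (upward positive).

R_F = 16.23 kN

Insert a hinge at E; M_E is the redundant, and each span becomes simply supported.
Discontinuity in slope at E on the released structure — sum the simple-span end rotations:
  span EF: triangular load, peak 14.7: w₀L³/(45EI) = 167.3/EI
  relative rotation θ_0 = (0 + 167.3)/EI = 167.3/EI
A unit hogging moment at E produces rotation L₁/(3EI) + L₂/(3EI) = 6.2/EI.
Slope continuity at E: θ_0 = M_E·6.2/EI, so M_E = 167.3/6.2 = 26.98 kN·m (hogging).
Span EF, ΣM about F: R_E^{EF}·8 = 313.6 + 26.98, so R_E^{EF} = 42.57 kN and R_F = 58.8 − 42.57 = 16.23 kN.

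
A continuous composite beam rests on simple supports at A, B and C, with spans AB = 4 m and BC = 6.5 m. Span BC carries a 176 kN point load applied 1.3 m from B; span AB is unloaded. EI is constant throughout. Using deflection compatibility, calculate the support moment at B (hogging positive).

Release continuity at B by inserting a hinge; the redundant is the internal moment M_B. The primary structure is two simply-supported spans AB and BC.
Rotations at B on the released spans (each span's end-slope, ×1/EI):
  span BC: point load 176 at a = 1.3: Pab(L + b)/(6LEI) = 356.9/EI
  relative rotation θ_0 = (0 + 356.9)/EI = 356.9/EI
A unit hogging moment at B produces rotation L₁/(3EI) + L₂/(3EI) = 3.5/EI.
Compatibility: M_B·(L₁+L₂)/(3EI) = θ_0, giving M_B = 102 kN·m (hogging).

M_B = 102 kN·m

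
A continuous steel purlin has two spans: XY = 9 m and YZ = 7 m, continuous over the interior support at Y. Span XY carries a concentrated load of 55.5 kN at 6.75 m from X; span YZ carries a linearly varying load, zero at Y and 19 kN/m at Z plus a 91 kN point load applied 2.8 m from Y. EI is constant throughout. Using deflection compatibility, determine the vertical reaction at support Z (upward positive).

Take M_Y as the redundant. Released structure: two simple spans XY and YZ with a hinge at Y.
Rotations at Y on the released spans (each span's end-slope, ×1/EI):
  span XY: point load 55.5 at a = 6.75: Pab(L + a)/(6LEI) = 245.8/EI
  span YZ: triangular load, peak 19: 7w₀L³/(360EI) = 126.7/EI
  span YZ: point load 91 at a = 2.8: Pab(L + b)/(6LEI) = 285.4/EI
  relative rotation θ_0 = (245.8 + 412.1)/EI = 657.9/EI
A unit hogging moment at Y produces rotation L₁/(3EI) + L₂/(3EI) = 5.333/EI.
Compatibility: M_Y·(L₁+L₂)/(3EI) = θ_0, giving M_Y = 123.4 kN·m (hogging).
Span YZ, ΣM about Z: R_Y^{YZ}·7 = 537.4 + 123.4, so R_Y^{YZ} = 94.39 kN and R_Z = 157.5 − 94.39 = 63.11 kN.

R_Z = 63.11 kN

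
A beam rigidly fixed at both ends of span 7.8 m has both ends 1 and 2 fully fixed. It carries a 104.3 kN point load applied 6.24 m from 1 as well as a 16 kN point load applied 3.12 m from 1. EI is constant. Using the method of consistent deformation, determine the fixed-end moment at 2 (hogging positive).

Take the two fixed-end moments M_1, M_2 as redundants; the released structure is the simple span 12.
On the primary (simply-supported) span, the end slopes from the loading are:
  at 1: point load 104.3 at a = 6.24: Pab(L + b)/(6LEI) = 203.1/EI
  at 2: point load 104.3 at a = 6.24: Pab(L + a)/(6LEI) = 304.6/EI
  at 1: point load 16 at a = 3.12: Pab(L + b)/(6LEI) = 62.3/EI
  at 2: point load 16 at a = 3.12: Pab(L + a)/(6LEI) = 54.51/EI
  θ_10 = 265.4/EI,  θ_20 = 359.1/EI
Flexibility coefficients: a unit moment at one end gives L/(3EI) there and L/(6EI) at the far end, so f₁₁ = f₂₂ = 2.6/EI and f₁₂ = f₂₁ = 1.3/EI.
Compatibility — zero rotation at each built-in end:
  2.6 M_1 + 1.3 M_2 = 265.4
  1.3 M_1 + 2.6 M_2 = 359.1
Solving the pair gives M_1 = 44 kN·m and M_2 = 116.1 kN·m (hogging).

M_2 = 116.1 kN·m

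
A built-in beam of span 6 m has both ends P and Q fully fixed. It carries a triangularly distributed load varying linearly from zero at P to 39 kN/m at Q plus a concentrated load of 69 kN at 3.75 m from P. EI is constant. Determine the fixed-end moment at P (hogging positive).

Release both end moments; the primary structure is a simply-supported span PQ with redundants M_P and M_Q.
Simple-span end rotations at P and Q under the given loads:
  at P: triangular load, peak 39: 7w₀L³/(360EI) = 163.8/EI
  at Q: triangular load, peak 39: w₀L³/(45EI) = 187.2/EI
  at P: point load 69 at a = 3.75: Pab(L + b)/(6LEI) = 133.4/EI
  at Q: point load 69 at a = 3.75: Pab(L + a)/(6LEI) = 157.7/EI
  θ_P0 = 297.2/EI,  θ_Q0 = 344.9/EI
Flexibility coefficients: a unit moment at one end gives L/(3EI) there and L/(6EI) at the far end, so f₁₁ = f₂₂ = 2/EI and f₁₂ = f₂₁ = 1/EI.
Compatibility — zero rotation at each built-in end:
  2 M_P + 1 M_Q = 297.2
  1 M_P + 2 M_Q = 344.9
Solving the pair gives M_P = 83.19 kN·m and M_Q = 130.8 kN·m (hogging).

M_P = 83.19 kN·m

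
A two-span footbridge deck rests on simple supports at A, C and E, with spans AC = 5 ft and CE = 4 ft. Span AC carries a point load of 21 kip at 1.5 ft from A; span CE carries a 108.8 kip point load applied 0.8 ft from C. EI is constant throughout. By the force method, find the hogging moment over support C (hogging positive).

M_C = 35.82 kip·ft

Insert a hinge at C; M_C is the redundant, and each span becomes simply supported.
Rotations at C on the released spans (each span's end-slope, ×1/EI):
  span AC: point load 21 at a = 1.5: Pab(L + a)/(6LEI) = 23.89/EI
  span CE: point load 108.8 at a = 0.8: Pab(L + b)/(6LEI) = 83.56/EI
  relative rotation θ_0 = (23.89 + 83.56)/EI = 107.4/EI
A unit hogging moment at C produces rotation L₁/(3EI) + L₂/(3EI) = 3/EI.
Slope continuity at C: θ_0 = M_C·3/EI, so M_C = 107.4/3 = 35.82 kip·ft (hogging).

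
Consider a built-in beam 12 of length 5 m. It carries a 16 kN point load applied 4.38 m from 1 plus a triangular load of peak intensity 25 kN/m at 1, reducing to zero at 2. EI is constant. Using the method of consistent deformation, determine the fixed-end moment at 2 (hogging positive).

M_2 = 28.45 kN·m

Release both end moments; the primary structure is a simply-supported span 12 with redundants M_1 and M_2.
Simple-span end rotations at 1 and 2 under the given loads:
  at 1: point load 16 at a = 4.38: Pab(L + b)/(6LEI) = 8.14/EI
  at 2: point load 16 at a = 4.38: Pab(L + a)/(6LEI) = 13.59/EI
  at 1: triangular load, peak 25: w₀L³/(45EI) = 69.44/EI
  at 2: triangular load, peak 25: 7w₀L³/(360EI) = 60.76/EI
  θ_10 = 77.58/EI,  θ_20 = 74.35/EI
Flexibility coefficients: a unit moment at one end gives L/(3EI) there and L/(6EI) at the far end, so f₁₁ = f₂₂ = 1.667/EI and f₁₂ = f₂₁ = 0.8333/EI.
Compatibility — zero rotation at each built-in end:
  1.667 M_1 + 0.8333 M_2 = 77.58
  0.8333 M_1 + 1.667 M_2 = 74.35
Solving the pair gives M_1 = 32.33 kN·m and M_2 = 28.45 kN·m (hogging).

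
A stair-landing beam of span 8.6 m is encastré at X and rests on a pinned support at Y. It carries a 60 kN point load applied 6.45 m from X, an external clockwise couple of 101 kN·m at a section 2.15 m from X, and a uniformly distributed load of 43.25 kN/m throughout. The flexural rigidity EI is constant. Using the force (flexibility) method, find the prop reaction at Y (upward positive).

R_Y = 185.2 kN

Choose R_Y as the redundant. The primary structure is the cantilever fixed at X.
Primary-structure tip deflection at Y by superposition:
  point load 60 at a = 6.45: Pa²(3L − a)/(6EI) = 8050/EI
  clockwise couple 101 at a = 2.15: M₀a(2L − a)/(2EI) = 1634/EI
  UDL 43.25: wL⁴/(8EI) = 29573/EI
  δ_0 = 39257/EI
Tip deflection under a unit load at Y: L³/(3EI) = 212/EI.
Compatibility at Y: δ_0 − R_Y·δ_{YY} = 0, so R_Y = 39257/212 = 185.2 kN.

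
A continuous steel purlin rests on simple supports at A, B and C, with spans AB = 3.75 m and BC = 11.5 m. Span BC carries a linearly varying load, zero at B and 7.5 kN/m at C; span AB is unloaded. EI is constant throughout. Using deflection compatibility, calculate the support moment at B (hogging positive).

M_B = 43.63 kN·m

Take M_B as the redundant. Released structure: two simple spans AB and BC with a hinge at B.
Rotations at B on the released spans (each span's end-slope, ×1/EI):
  span BC: triangular load, peak 7.5: 7w₀L³/(360EI) = 221.8/EI
  relative rotation θ_0 = (0 + 221.8)/EI = 221.8/EI
A unit hogging moment at B produces rotation L₁/(3EI) + L₂/(3EI) = 5.083/EI.
Compatibility: M_B·(L₁+L₂)/(3EI) = θ_0, giving M_B = 43.63 kN·m (hogging).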